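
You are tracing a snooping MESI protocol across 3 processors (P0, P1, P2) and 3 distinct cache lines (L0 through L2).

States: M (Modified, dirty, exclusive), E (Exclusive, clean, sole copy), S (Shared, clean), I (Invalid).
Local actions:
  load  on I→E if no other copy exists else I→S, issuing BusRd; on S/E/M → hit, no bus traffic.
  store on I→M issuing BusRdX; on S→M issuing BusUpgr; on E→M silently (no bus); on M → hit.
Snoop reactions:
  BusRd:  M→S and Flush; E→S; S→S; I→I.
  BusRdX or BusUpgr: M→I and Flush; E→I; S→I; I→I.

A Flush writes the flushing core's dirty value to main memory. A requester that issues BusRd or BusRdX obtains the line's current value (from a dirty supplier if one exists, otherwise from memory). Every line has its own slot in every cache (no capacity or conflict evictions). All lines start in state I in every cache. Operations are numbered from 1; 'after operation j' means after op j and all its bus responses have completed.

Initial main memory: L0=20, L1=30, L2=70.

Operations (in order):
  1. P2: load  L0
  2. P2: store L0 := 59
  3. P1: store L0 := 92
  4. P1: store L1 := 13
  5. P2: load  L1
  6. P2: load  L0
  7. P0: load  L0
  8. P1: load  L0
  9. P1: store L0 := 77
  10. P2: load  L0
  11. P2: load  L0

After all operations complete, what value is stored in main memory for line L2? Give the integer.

1. P2: load  L0  bus=[BusRd]  L0: P0=I P1=I P2=E  mem[L0]=20
2. P2: store L0 := 59  bus=[-]  L0: P0=I P1=I P2=M  mem[L0]=20
3. P1: store L0 := 92  bus=[BusRdX,Flush]  L0: P0=I P1=M P2=I  mem[L0]=59
4. P1: store L1 := 13  bus=[BusRdX]  L1: P0=I P1=M P2=I  mem[L1]=30
5. P2: load  L1  bus=[BusRd,Flush]  L1: P0=I P1=S P2=S  mem[L1]=13
6. P2: load  L0  bus=[BusRd,Flush]  L0: P0=I P1=S P2=S  mem[L0]=92
7. P0: load  L0  bus=[BusRd]  L0: P0=S P1=S P2=S  mem[L0]=92
8. P1: load  L0  bus=[-]  L0: P0=S P1=S P2=S  mem[L0]=92
9. P1: store L0 := 77  bus=[BusUpgr]  L0: P0=I P1=M P2=I  mem[L0]=92
10. P2: load  L0  bus=[BusRd,Flush]  L0: P0=I P1=S P2=S  mem[L0]=77
11. P2: load  L0  bus=[-]  L0: P0=I P1=S P2=S  mem[L0]=77

memory[L2] = 70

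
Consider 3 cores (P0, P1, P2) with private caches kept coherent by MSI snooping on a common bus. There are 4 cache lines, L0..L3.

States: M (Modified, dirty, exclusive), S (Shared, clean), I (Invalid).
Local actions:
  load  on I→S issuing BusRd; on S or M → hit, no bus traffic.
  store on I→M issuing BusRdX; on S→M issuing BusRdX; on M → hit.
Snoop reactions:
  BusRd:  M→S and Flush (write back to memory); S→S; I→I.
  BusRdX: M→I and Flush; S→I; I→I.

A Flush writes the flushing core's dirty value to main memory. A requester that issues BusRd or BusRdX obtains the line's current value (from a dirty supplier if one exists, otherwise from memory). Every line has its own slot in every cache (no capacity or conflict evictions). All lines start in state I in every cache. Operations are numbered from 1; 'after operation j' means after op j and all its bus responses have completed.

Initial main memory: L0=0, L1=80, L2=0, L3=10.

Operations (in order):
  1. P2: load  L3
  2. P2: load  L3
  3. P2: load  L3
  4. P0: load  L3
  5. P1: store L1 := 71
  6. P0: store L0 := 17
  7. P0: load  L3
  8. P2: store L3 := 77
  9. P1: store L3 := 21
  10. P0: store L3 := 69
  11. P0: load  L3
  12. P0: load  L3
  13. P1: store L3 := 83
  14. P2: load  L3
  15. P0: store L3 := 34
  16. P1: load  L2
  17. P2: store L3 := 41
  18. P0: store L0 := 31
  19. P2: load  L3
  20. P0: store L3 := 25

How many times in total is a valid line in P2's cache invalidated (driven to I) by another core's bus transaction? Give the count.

invalidations = 3

1. P2: load  L3  bus=[BusRd]  L3: P0=I P1=I P2=S  mem[L3]=10
2. P2: load  L3  bus=[-]  L3: P0=I P1=I P2=S  mem[L3]=10
3. P2: load  L3  bus=[-]  L3: P0=I P1=I P2=S  mem[L3]=10
4. P0: load  L3  bus=[BusRd]  L3: P0=S P1=I P2=S  mem[L3]=10
5. P1: store L1 := 71  bus=[BusRdX]  L1: P0=I P1=M P2=I  mem[L1]=80
6. P0: store L0 := 17  bus=[BusRdX]  L0: P0=M P1=I P2=I  mem[L0]=0
7. P0: load  L3  bus=[-]  L3: P0=S P1=I P2=S  mem[L3]=10
8. P2: store L3 := 77  bus=[BusRdX]  L3: P0=I P1=I P2=M  mem[L3]=10
9. P1: store L3 := 21  bus=[BusRdX,Flush]  L3: P0=I P1=M P2=I  mem[L3]=77
10. P0: store L3 := 69  bus=[BusRdX,Flush]  L3: P0=M P1=I P2=I  mem[L3]=21
11. P0: load  L3  bus=[-]  L3: P0=M P1=I P2=I  mem[L3]=21
12. P0: load  L3  bus=[-]  L3: P0=M P1=I P2=I  mem[L3]=21
13. P1: store L3 := 83  bus=[BusRdX,Flush]  L3: P0=I P1=M P2=I  mem[L3]=69
14. P2: load  L3  bus=[BusRd,Flush]  L3: P0=I P1=S P2=S  mem[L3]=83
15. P0: store L3 := 34  bus=[BusRdX]  L3: P0=M P1=I P2=I  mem[L3]=83
16. P1: load  L2  bus=[BusRd]  L2: P0=I P1=S P2=I  mem[L2]=0
17. P2: store L3 := 41  bus=[BusRdX,Flush]  L3: P0=I P1=I P2=M  mem[L3]=34
18. P0: store L0 := 31  bus=[-]  L0: P0=M P1=I P2=I  mem[L0]=0
19. P2: load  L3  bus=[-]  L3: P0=I P1=I P2=M  mem[L3]=34
20. P0: store L3 := 25  bus=[BusRdX,Flush]  L3: P0=M P1=I P2=I  mem[L3]=41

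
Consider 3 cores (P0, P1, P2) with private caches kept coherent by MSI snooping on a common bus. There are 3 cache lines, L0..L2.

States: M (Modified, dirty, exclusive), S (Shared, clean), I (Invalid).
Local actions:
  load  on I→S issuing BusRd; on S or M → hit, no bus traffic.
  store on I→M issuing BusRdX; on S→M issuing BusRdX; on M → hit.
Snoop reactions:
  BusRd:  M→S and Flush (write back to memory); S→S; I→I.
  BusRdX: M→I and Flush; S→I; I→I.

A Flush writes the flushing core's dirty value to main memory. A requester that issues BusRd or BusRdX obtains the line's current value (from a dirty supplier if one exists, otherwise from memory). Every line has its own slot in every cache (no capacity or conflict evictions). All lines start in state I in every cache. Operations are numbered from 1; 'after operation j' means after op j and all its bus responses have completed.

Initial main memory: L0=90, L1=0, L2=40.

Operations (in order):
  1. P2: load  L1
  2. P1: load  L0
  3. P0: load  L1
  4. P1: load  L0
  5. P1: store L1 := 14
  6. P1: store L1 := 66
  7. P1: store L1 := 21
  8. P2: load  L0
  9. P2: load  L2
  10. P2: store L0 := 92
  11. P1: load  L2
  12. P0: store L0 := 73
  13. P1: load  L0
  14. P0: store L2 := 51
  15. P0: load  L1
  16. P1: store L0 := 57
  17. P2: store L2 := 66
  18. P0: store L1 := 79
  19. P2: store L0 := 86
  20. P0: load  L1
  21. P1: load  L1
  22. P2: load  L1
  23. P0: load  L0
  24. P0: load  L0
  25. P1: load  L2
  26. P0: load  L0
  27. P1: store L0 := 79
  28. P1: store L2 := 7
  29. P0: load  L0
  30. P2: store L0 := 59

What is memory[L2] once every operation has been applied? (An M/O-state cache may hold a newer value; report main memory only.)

[1] P2: load  L1 | P0:I, P1:I, P2:S(0) | bus: BusRd
[2] P1: load  L0 | P0:I, P1:S(90), P2:I | bus: BusRd
[3] P0: load  L1 | P0:S(0), P1:I, P2:S(0) | bus: BusRd
[4] P1: load  L0 | P0:I, P1:S(90), P2:I | bus: none
[5] P1: store L1 := 14 | P0:I, P1:M(14), P2:I | bus: BusRdX
[6] P1: store L1 := 66 | P0:I, P1:M(66), P2:I | bus: none
[7] P1: store L1 := 21 | P0:I, P1:M(21), P2:I | bus: none
[8] P2: load  L0 | P0:I, P1:S(90), P2:S(90) | bus: BusRd
[9] P2: load  L2 | P0:I, P1:I, P2:S(40) | bus: BusRd
[10] P2: store L0 := 92 | P0:I, P1:I, P2:M(92) | bus: BusRdX
[11] P1: load  L2 | P0:I, P1:S(40), P2:S(40) | bus: BusRd
[12] P0: store L0 := 73 | P0:M(73), P1:I, P2:I | bus: BusRdX,Flush
[13] P1: load  L0 | P0:S(73), P1:S(73), P2:I | bus: BusRd,Flush
[14] P0: store L2 := 51 | P0:M(51), P1:I, P2:I | bus: BusRdX
[15] P0: load  L1 | P0:S(21), P1:S(21), P2:I | bus: BusRd,Flush
[16] P1: store L0 := 57 | P0:I, P1:M(57), P2:I | bus: BusRdX
[17] P2: store L2 := 66 | P0:I, P1:I, P2:M(66) | bus: BusRdX,Flush
[18] P0: store L1 := 79 | P0:M(79), P1:I, P2:I | bus: BusRdX
[19] P2: store L0 := 86 | P0:I, P1:I, P2:M(86) | bus: BusRdX,Flush
[20] P0: load  L1 | P0:M(79), P1:I, P2:I | bus: none
[21] P1: load  L1 | P0:S(79), P1:S(79), P2:I | bus: BusRd,Flush
[22] P2: load  L1 | P0:S(79), P1:S(79), P2:S(79) | bus: BusRd
[23] P0: load  L0 | P0:S(86), P1:I, P2:S(86) | bus: BusRd,Flush
[24] P0: load  L0 | P0:S(86), P1:I, P2:S(86) | bus: none
[25] P1: load  L2 | P0:I, P1:S(66), P2:S(66) | bus: BusRd,Flush
[26] P0: load  L0 | P0:S(86), P1:I, P2:S(86) | bus: none
[27] P1: store L0 := 79 | P0:I, P1:M(79), P2:I | bus: BusRdX
[28] P1: store L2 := 7 | P0:I, P1:M(7), P2:I | bus: BusRdX
[29] P0: load  L0 | P0:S(79), P1:S(79), P2:I | bus: BusRd,Flush
[30] P2: store L0 := 59 | P0:I, P1:I, P2:M(59) | bus: BusRdX

memory[L2] = 66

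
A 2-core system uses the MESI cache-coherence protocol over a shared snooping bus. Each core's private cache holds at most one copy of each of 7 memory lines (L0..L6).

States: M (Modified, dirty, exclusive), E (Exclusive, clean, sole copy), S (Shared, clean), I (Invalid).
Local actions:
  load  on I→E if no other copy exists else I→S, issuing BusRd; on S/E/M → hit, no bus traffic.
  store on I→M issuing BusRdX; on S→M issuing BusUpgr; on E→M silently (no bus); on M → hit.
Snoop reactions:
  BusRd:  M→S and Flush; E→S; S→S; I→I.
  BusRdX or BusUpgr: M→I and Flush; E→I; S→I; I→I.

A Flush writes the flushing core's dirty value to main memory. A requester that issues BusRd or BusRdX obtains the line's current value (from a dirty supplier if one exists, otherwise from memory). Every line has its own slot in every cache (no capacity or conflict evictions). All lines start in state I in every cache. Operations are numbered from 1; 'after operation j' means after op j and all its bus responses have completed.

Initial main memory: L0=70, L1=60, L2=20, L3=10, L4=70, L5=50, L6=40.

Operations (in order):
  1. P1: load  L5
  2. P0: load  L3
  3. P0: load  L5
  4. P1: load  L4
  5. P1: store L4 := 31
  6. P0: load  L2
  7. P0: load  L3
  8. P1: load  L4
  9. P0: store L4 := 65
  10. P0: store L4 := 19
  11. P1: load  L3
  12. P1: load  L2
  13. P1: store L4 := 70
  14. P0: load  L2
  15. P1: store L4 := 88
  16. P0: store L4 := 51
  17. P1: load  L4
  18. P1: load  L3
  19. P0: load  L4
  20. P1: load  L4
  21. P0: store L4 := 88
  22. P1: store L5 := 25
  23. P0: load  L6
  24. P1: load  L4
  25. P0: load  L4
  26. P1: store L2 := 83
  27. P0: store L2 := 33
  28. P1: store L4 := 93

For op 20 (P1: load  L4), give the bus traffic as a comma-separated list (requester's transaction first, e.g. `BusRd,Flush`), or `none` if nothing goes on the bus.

bus = none

1. P1: load  L5  bus=[BusRd]  L5: P0=I P1=E  mem[L5]=50
2. P0: load  L3  bus=[BusRd]  L3: P0=E P1=I  mem[L3]=10
3. P0: load  L5  bus=[BusRd]  L5: P0=S P1=S  mem[L5]=50
4. P1: load  L4  bus=[BusRd]  L4: P0=I P1=E  mem[L4]=70
5. P1: store L4 := 31  bus=[-]  L4: P0=I P1=M  mem[L4]=70
6. P0: load  L2  bus=[BusRd]  L2: P0=E P1=I  mem[L2]=20
7. P0: load  L3  bus=[-]  L3: P0=E P1=I  mem[L3]=10
8. P1: load  L4  bus=[-]  L4: P0=I P1=M  mem[L4]=70
9. P0: store L4 := 65  bus=[BusRdX,Flush]  L4: P0=M P1=I  mem[L4]=31
10. P0: store L4 := 19  bus=[-]  L4: P0=M P1=I  mem[L4]=31
11. P1: load  L3  bus=[BusRd]  L3: P0=S P1=S  mem[L3]=10
12. P1: load  L2  bus=[BusRd]  L2: P0=S P1=S  mem[L2]=20
13. P1: store L4 := 70  bus=[BusRdX,Flush]  L4: P0=I P1=M  mem[L4]=19
14. P0: load  L2  bus=[-]  L2: P0=S P1=S  mem[L2]=20
15. P1: store L4 := 88  bus=[-]  L4: P0=I P1=M  mem[L4]=19
16. P0: store L4 := 51  bus=[BusRdX,Flush]  L4: P0=M P1=I  mem[L4]=88
17. P1: load  L4  bus=[BusRd,Flush]  L4: P0=S P1=S  mem[L4]=51
18. P1: load  L3  bus=[-]  L3: P0=S P1=S  mem[L3]=10
19. P0: load  L4  bus=[-]  L4: P0=S P1=S  mem[L4]=51
20. P1: load  L4  bus=[-]  L4: P0=S P1=S  mem[L4]=51
21. P0: store L4 := 88  bus=[BusUpgr]  L4: P0=M P1=I  mem[L4]=51
22. P1: store L5 := 25  bus=[BusUpgr]  L5: P0=I P1=M  mem[L5]=50
23. P0: load  L6  bus=[BusRd]  L6: P0=E P1=I  mem[L6]=40
24. P1: load  L4  bus=[BusRd,Flush]  L4: P0=S P1=S  mem[L4]=88
25. P0: load  L4  bus=[-]  L4: P0=S P1=S  mem[L4]=88
26. P1: store L2 := 83  bus=[BusUpgr]  L2: P0=I P1=M  mem[L2]=20
27. P0: store L2 := 33  bus=[BusRdX,Flush]  L2: P0=M P1=I  mem[L2]=83
28. P1: store L4 := 93  bus=[BusUpgr]  L4: P0=I P1=M  mem[L4]=88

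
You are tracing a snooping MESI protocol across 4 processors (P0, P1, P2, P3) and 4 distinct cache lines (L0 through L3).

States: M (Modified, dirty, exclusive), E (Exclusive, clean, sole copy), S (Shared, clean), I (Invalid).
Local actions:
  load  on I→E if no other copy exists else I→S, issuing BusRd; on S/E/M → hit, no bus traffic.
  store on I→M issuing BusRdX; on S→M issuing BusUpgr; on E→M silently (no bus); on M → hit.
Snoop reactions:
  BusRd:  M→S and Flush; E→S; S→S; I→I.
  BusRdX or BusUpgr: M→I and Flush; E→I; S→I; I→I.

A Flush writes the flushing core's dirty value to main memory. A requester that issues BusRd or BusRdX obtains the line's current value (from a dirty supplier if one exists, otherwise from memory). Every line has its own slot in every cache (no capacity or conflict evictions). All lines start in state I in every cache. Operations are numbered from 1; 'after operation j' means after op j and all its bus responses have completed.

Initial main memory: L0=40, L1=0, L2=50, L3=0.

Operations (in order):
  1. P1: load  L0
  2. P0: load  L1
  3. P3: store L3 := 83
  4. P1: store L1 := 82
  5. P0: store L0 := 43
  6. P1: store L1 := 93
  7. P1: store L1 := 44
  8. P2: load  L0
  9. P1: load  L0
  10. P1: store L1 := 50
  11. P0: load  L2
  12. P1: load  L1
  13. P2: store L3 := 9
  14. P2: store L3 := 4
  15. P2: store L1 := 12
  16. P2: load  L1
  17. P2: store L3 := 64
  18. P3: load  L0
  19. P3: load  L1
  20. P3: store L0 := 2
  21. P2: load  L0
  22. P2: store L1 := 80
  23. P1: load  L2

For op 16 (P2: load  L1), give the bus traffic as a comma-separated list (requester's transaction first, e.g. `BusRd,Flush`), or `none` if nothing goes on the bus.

bus = none

1. P1: load  L0  bus=[BusRd]  L0: P0=I P1=E P2=I P3=I  mem[L0]=40
2. P0: load  L1  bus=[BusRd]  L1: P0=E P1=I P2=I P3=I  mem[L1]=0
3. P3: store L3 := 83  bus=[BusRdX]  L3: P0=I P1=I P2=I P3=M  mem[L3]=0
4. P1: store L1 := 82  bus=[BusRdX]  L1: P0=I P1=M P2=I P3=I  mem[L1]=0
5. P0: store L0 := 43  bus=[BusRdX]  L0: P0=M P1=I P2=I P3=I  mem[L0]=40
6. P1: store L1 := 93  bus=[-]  L1: P0=I P1=M P2=I P3=I  mem[L1]=0
7. P1: store L1 := 44  bus=[-]  L1: P0=I P1=M P2=I P3=I  mem[L1]=0
8. P2: load  L0  bus=[BusRd,Flush]  L0: P0=S P1=I P2=S P3=I  mem[L0]=43
9. P1: load  L0  bus=[BusRd]  L0: P0=S P1=S P2=S P3=I  mem[L0]=43
10. P1: store L1 := 50  bus=[-]  L1: P0=I P1=M P2=I P3=I  mem[L1]=0
11. P0: load  L2  bus=[BusRd]  L2: P0=E P1=I P2=I P3=I  mem[L2]=50
12. P1: load  L1  bus=[-]  L1: P0=I P1=M P2=I P3=I  mem[L1]=0
13. P2: store L3 := 9  bus=[BusRdX,Flush]  L3: P0=I P1=I P2=M P3=I  mem[L3]=83
14. P2: store L3 := 4  bus=[-]  L3: P0=I P1=I P2=M P3=I  mem[L3]=83
15. P2: store L1 := 12  bus=[BusRdX,Flush]  L1: P0=I P1=I P2=M P3=I  mem[L1]=50
16. P2: load  L1  bus=[-]  L1: P0=I P1=I P2=M P3=I  mem[L1]=50
17. P2: store L3 := 64  bus=[-]  L3: P0=I P1=I P2=M P3=I  mem[L3]=83
18. P3: load  L0  bus=[BusRd]  L0: P0=S P1=S P2=S P3=S  mem[L0]=43
19. P3: load  L1  bus=[BusRd,Flush]  L1: P0=I P1=I P2=S P3=S  mem[L1]=12
20. P3: store L0 := 2  bus=[BusUpgr]  L0: P0=I P1=I P2=I P3=M  mem[L0]=43
21. P2: load  L0  bus=[BusRd,Flush]  L0: P0=I P1=I P2=S P3=S  mem[L0]=2
22. P2: store L1 := 80  bus=[BusUpgr]  L1: P0=I P1=I P2=M P3=I  mem[L1]=12
23. P1: load  L2  bus=[BusRd]  L2: P0=S P1=S P2=I P3=I  mem[L2]=50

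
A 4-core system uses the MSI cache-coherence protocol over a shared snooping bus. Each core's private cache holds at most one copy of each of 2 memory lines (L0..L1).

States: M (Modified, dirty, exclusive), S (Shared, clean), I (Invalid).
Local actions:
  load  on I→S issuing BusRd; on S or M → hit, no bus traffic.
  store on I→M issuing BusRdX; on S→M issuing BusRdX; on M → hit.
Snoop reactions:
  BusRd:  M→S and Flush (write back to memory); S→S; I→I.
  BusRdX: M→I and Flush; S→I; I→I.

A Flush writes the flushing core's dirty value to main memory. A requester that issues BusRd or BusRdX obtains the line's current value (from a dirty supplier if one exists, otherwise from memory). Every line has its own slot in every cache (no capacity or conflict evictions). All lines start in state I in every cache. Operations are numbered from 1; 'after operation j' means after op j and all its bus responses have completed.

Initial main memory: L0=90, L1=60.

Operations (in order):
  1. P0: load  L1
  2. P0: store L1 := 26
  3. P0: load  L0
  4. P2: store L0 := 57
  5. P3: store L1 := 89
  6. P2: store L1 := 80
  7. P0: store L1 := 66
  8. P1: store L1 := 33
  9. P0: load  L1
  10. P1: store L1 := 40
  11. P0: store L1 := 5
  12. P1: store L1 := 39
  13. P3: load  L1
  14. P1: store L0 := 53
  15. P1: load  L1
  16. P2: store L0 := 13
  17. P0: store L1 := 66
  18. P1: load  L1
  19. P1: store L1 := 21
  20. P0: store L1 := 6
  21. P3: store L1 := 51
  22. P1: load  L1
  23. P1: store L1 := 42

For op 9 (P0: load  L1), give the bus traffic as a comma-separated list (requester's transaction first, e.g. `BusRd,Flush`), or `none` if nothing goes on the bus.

[1] P0: load  L1 | P0:S(60), P1:I, P2:I, P3:I | bus: BusRd
[2] P0: store L1 := 26 | P0:M(26), P1:I, P2:I, P3:I | bus: BusRdX
[3] P0: load  L0 | P0:S(90), P1:I, P2:I, P3:I | bus: BusRd
[4] P2: store L0 := 57 | P0:I, P1:I, P2:M(57), P3:I | bus: BusRdX
[5] P3: store L1 := 89 | P0:I, P1:I, P2:I, P3:M(89) | bus: BusRdX,Flush
[6] P2: store L1 := 80 | P0:I, P1:I, P2:M(80), P3:I | bus: BusRdX,Flush
[7] P0: store L1 := 66 | P0:M(66), P1:I, P2:I, P3:I | bus: BusRdX,Flush
[8] P1: store L1 := 33 | P0:I, P1:M(33), P2:I, P3:I | bus: BusRdX,Flush
[9] P0: load  L1 | P0:S(33), P1:S(33), P2:I, P3:I | bus: BusRd,Flush
[10] P1: store L1 := 40 | P0:I, P1:M(40), P2:I, P3:I | bus: BusRdX
[11] P0: store L1 := 5 | P0:M(5), P1:I, P2:I, P3:I | bus: BusRdX,Flush
[12] P1: store L1 := 39 | P0:I, P1:M(39), P2:I, P3:I | bus: BusRdX,Flush
[13] P3: load  L1 | P0:I, P1:S(39), P2:I, P3:S(39) | bus: BusRd,Flush
[14] P1: store L0 := 53 | P0:I, P1:M(53), P2:I, P3:I | bus: BusRdX,Flush
[15] P1: load  L1 | P0:I, P1:S(39), P2:I, P3:S(39) | bus: none
[16] P2: store L0 := 13 | P0:I, P1:I, P2:M(13), P3:I | bus: BusRdX,Flush
[17] P0: store L1 := 66 | P0:M(66), P1:I, P2:I, P3:I | bus: BusRdX
[18] P1: load  L1 | P0:S(66), P1:S(66), P2:I, P3:I | bus: BusRd,Flush
[19] P1: store L1 := 21 | P0:I, P1:M(21), P2:I, P3:I | bus: BusRdX
[20] P0: store L1 := 6 | P0:M(6), P1:I, P2:I, P3:I | bus: BusRdX,Flush
[21] P3: store L1 := 51 | P0:I, P1:I, P2:I, P3:M(51) | bus: BusRdX,Flush
[22] P1: load  L1 | P0:I, P1:S(51), P2:I, P3:S(51) | bus: BusRd,Flush
[23] P1: store L1 := 42 | P0:I, P1:M(42), P2:I, P3:I | bus: BusRdX

bus = BusRd,Flush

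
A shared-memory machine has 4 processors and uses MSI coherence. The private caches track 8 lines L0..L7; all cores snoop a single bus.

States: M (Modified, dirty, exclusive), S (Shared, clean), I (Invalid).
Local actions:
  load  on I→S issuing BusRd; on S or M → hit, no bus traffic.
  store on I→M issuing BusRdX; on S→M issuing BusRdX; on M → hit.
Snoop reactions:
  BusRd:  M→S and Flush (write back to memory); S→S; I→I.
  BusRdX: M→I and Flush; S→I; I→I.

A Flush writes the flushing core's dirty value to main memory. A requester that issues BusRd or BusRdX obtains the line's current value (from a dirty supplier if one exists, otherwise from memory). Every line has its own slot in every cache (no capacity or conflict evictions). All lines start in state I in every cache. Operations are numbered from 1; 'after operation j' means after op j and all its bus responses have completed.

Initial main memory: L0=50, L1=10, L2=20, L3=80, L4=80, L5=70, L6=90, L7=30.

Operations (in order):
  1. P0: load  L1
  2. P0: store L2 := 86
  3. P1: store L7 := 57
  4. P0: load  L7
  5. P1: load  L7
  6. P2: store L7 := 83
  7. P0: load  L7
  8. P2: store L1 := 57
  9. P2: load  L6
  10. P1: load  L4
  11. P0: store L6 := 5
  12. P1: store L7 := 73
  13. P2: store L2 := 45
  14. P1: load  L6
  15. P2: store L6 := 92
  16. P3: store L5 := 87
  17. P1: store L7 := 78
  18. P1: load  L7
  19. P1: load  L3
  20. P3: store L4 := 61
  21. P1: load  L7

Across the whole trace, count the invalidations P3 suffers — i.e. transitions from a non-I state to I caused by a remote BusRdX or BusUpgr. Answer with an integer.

invalidations = 0

step 1: P0: load  L1  ⟶  SIII  (L1)  txn=BusRd  M[L1]=10
step 2: P0: store L2 := 86  ⟶  MIII  (L2)  txn=BusRdX  M[L2]=20
step 3: P1: store L7 := 57  ⟶  IMII  (L7)  txn=BusRdX  M[L7]=30
step 4: P0: load  L7  ⟶  SSII  (L7)  txn=BusRd+Flush  M[L7]=57
step 5: P1: load  L7  ⟶  SSII  (L7)  txn=∅  M[L7]=57
step 6: P2: store L7 := 83  ⟶  IIMI  (L7)  txn=BusRdX  M[L7]=57
step 7: P0: load  L7  ⟶  SISI  (L7)  txn=BusRd+Flush  M[L7]=83
step 8: P2: store L1 := 57  ⟶  IIMI  (L1)  txn=BusRdX  M[L1]=10
step 9: P2: load  L6  ⟶  IISI  (L6)  txn=BusRd  M[L6]=90
step 10: P1: load  L4  ⟶  ISII  (L4)  txn=BusRd  M[L4]=80
step 11: P0: store L6 := 5  ⟶  MIII  (L6)  txn=BusRdX  M[L6]=90
step 12: P1: store L7 := 73  ⟶  IMII  (L7)  txn=BusRdX  M[L7]=83
step 13: P2: store L2 := 45  ⟶  IIMI  (L2)  txn=BusRdX+Flush  M[L2]=86
step 14: P1: load  L6  ⟶  SSII  (L6)  txn=BusRd+Flush  M[L6]=5
step 15: P2: store L6 := 92  ⟶  IIMI  (L6)  txn=BusRdX  M[L6]=5
step 16: P3: store L5 := 87  ⟶  IIIM  (L5)  txn=BusRdX  M[L5]=70
step 17: P1: store L7 := 78  ⟶  IMII  (L7)  txn=∅  M[L7]=83
step 18: P1: load  L7  ⟶  IMII  (L7)  txn=∅  M[L7]=83
step 19: P1: load  L3  ⟶  ISII  (L3)  txn=BusRd  M[L3]=80
step 20: P3: store L4 := 61  ⟶  IIIM  (L4)  txn=BusRdX  M[L4]=80
step 21: P1: load  L7  ⟶  IMII  (L7)  txn=∅  M[L7]=83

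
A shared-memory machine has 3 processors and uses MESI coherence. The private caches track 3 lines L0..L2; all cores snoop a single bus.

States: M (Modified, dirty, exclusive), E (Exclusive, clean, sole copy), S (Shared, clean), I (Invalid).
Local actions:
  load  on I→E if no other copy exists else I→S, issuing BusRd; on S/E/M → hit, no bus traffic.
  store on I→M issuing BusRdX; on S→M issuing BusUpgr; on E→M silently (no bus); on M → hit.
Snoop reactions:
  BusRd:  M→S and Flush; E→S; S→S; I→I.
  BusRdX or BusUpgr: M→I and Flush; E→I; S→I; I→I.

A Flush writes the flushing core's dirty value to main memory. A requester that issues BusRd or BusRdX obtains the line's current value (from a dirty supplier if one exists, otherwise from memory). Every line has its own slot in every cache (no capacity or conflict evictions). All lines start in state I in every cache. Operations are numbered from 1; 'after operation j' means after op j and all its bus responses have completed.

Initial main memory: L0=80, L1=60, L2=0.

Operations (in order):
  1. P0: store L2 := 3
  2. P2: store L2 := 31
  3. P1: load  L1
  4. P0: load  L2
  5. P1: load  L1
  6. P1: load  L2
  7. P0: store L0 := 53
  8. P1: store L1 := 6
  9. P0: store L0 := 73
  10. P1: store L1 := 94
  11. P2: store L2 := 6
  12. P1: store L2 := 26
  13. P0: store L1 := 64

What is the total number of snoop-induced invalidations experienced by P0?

step 1: P0: store L2 := 3  ⟶  MII  (L2)  txn=BusRdX  M[L2]=0
step 2: P2: store L2 := 31  ⟶  IIM  (L2)  txn=BusRdX+Flush  M[L2]=3
step 3: P1: load  L1  ⟶  IEI  (L1)  txn=BusRd  M[L1]=60
step 4: P0: load  L2  ⟶  SIS  (L2)  txn=BusRd+Flush  M[L2]=31
step 5: P1: load  L1  ⟶  IEI  (L1)  txn=∅  M[L1]=60
step 6: P1: load  L2  ⟶  SSS  (L2)  txn=BusRd  M[L2]=31
step 7: P0: store L0 := 53  ⟶  MII  (L0)  txn=BusRdX  M[L0]=80
step 8: P1: store L1 := 6  ⟶  IMI  (L1)  txn=∅  M[L1]=60
step 9: P0: store L0 := 73  ⟶  MII  (L0)  txn=∅  M[L0]=80
step 10: P1: store L1 := 94  ⟶  IMI  (L1)  txn=∅  M[L1]=60
step 11: P2: store L2 := 6  ⟶  IIM  (L2)  txn=BusUpgr  M[L2]=31
step 12: P1: store L2 := 26  ⟶  IMI  (L2)  txn=BusRdX+Flush  M[L2]=6
step 13: P0: store L1 := 64  ⟶  MII  (L1)  txn=BusRdX+Flush  M[L1]=94

invalidations = 2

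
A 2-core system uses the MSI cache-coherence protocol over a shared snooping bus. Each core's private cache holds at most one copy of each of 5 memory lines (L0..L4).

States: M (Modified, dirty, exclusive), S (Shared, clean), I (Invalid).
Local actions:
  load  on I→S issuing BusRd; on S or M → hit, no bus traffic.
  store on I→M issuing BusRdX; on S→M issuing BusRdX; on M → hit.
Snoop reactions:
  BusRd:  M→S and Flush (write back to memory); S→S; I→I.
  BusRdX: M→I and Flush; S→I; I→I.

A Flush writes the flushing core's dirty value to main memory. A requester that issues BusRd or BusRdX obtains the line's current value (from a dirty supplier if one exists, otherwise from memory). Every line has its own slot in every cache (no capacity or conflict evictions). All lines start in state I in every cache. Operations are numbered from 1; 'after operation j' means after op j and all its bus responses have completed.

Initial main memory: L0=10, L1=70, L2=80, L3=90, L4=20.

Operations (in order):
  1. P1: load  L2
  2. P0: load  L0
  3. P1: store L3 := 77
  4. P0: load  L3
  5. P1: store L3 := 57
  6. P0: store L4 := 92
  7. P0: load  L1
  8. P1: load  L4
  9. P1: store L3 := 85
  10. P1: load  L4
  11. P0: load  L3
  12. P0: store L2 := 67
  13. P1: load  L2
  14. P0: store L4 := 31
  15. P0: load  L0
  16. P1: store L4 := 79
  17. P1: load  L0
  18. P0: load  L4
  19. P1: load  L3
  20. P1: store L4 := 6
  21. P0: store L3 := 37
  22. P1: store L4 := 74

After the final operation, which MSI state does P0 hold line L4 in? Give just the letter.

state = I

[1] P1: load  L2 | P0:I, P1:S(80) | bus: BusRd
[2] P0: load  L0 | P0:S(10), P1:I | bus: BusRd
[3] P1: store L3 := 77 | P0:I, P1:M(77) | bus: BusRdX
[4] P0: load  L3 | P0:S(77), P1:S(77) | bus: BusRd,Flush
[5] P1: store L3 := 57 | P0:I, P1:M(57) | bus: BusRdX
[6] P0: store L4 := 92 | P0:M(92), P1:I | bus: BusRdX
[7] P0: load  L1 | P0:S(70), P1:I | bus: BusRd
[8] P1: load  L4 | P0:S(92), P1:S(92) | bus: BusRd,Flush
[9] P1: store L3 := 85 | P0:I, P1:M(85) | bus: none
[10] P1: load  L4 | P0:S(92), P1:S(92) | bus: none
[11] P0: load  L3 | P0:S(85), P1:S(85) | bus: BusRd,Flush
[12] P0: store L2 := 67 | P0:M(67), P1:I | bus: BusRdX
[13] P1: load  L2 | P0:S(67), P1:S(67) | bus: BusRd,Flush
[14] P0: store L4 := 31 | P0:M(31), P1:I | bus: BusRdX
[15] P0: load  L0 | P0:S(10), P1:I | bus: none
[16] P1: store L4 := 79 | P0:I, P1:M(79) | bus: BusRdX,Flush
[17] P1: load  L0 | P0:S(10), P1:S(10) | bus: BusRd
[18] P0: load  L4 | P0:S(79), P1:S(79) | bus: BusRd,Flush
[19] P1: load  L3 | P0:S(85), P1:S(85) | bus: none
[20] P1: store L4 := 6 | P0:I, P1:M(6) | bus: BusRdX
[21] P0: store L3 := 37 | P0:M(37), P1:I | bus: BusRdX
[22] P1: store L4 := 74 | P0:I, P1:M(74) | bus: none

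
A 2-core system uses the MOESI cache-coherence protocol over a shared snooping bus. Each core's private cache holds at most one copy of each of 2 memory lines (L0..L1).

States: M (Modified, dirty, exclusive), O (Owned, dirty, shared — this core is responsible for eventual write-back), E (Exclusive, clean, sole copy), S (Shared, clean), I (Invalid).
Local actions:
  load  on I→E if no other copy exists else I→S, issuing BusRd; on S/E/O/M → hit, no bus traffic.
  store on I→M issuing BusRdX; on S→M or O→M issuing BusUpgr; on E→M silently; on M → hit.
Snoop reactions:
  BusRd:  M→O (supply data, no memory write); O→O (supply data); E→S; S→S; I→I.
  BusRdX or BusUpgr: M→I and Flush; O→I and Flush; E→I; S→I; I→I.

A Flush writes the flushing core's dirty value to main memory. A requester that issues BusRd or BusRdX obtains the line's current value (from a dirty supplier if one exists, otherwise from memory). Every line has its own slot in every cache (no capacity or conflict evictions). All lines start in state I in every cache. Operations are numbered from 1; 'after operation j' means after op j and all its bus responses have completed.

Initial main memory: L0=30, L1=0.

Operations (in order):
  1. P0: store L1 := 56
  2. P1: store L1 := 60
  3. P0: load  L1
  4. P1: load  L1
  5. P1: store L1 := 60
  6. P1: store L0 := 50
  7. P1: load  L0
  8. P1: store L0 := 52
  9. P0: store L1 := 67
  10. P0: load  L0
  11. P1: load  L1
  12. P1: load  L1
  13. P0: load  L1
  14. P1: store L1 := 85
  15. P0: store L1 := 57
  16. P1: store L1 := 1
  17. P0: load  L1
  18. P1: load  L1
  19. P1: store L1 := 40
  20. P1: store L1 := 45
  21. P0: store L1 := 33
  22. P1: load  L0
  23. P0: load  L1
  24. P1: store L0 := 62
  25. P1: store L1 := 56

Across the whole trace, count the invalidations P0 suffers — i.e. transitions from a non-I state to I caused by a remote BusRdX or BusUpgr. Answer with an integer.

1. P0: store L1 := 56  bus=[BusRdX]  L1: P0=M P1=I  mem[L1]=0
2. P1: store L1 := 60  bus=[BusRdX,Flush]  L1: P0=I P1=M  mem[L1]=56
3. P0: load  L1  bus=[BusRd]  L1: P0=S P1=O  mem[L1]=56
4. P1: load  L1  bus=[-]  L1: P0=S P1=O  mem[L1]=56
5. P1: store L1 := 60  bus=[BusUpgr]  L1: P0=I P1=M  mem[L1]=56
6. P1: store L0 := 50  bus=[BusRdX]  L0: P0=I P1=M  mem[L0]=30
7. P1: load  L0  bus=[-]  L0: P0=I P1=M  mem[L0]=30
8. P1: store L0 := 52  bus=[-]  L0: P0=I P1=M  mem[L0]=30
9. P0: store L1 := 67  bus=[BusRdX,Flush]  L1: P0=M P1=I  mem[L1]=60
10. P0: load  L0  bus=[BusRd]  L0: P0=S P1=O  mem[L0]=30
11. P1: load  L1  bus=[BusRd]  L1: P0=O P1=S  mem[L1]=60
12. P1: load  L1  bus=[-]  L1: P0=O P1=S  mem[L1]=60
13. P0: load  L1  bus=[-]  L1: P0=O P1=S  mem[L1]=60
14. P1: store L1 := 85  bus=[BusUpgr,Flush]  L1: P0=I P1=M  mem[L1]=67
15. P0: store L1 := 57  bus=[BusRdX,Flush]  L1: P0=M P1=I  mem[L1]=85
16. P1: store L1 := 1  bus=[BusRdX,Flush]  L1: P0=I P1=M  mem[L1]=57
17. P0: load  L1  bus=[BusRd]  L1: P0=S P1=O  mem[L1]=57
18. P1: load  L1  bus=[-]  L1: P0=S P1=O  mem[L1]=57
19. P1: store L1 := 40  bus=[BusUpgr]  L1: P0=I P1=M  mem[L1]=57
20. P1: store L1 := 45  bus=[-]  L1: P0=I P1=M  mem[L1]=57
21. P0: store L1 := 33  bus=[BusRdX,Flush]  L1: P0=M P1=I  mem[L1]=45
22. P1: load  L0  bus=[-]  L0: P0=S P1=O  mem[L0]=30
23. P0: load  L1  bus=[-]  L1: P0=M P1=I  mem[L1]=45
24. P1: store L0 := 62  bus=[BusUpgr]  L0: P0=I P1=M  mem[L0]=30
25. P1: store L1 := 56  bus=[BusRdX,Flush]  L1: P0=I P1=M  mem[L1]=33

invalidations = 7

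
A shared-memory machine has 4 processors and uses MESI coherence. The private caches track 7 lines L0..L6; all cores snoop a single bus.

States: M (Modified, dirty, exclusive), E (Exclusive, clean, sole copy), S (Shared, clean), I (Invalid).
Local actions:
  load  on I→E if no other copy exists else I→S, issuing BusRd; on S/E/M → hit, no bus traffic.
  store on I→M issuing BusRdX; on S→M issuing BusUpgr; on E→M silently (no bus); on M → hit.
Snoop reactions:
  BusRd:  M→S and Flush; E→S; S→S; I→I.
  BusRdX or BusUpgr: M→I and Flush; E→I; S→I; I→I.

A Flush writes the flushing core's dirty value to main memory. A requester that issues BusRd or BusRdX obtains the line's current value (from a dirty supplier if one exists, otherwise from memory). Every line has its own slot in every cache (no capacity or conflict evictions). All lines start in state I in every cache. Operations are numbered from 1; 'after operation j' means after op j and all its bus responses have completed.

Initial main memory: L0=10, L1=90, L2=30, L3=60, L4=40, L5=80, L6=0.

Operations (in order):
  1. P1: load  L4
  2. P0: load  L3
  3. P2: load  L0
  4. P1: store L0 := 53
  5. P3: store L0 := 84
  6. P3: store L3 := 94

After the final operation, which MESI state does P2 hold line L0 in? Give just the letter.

state = I

  op1 P1: load  L4 → I/E/I/I on L4; bus BusRd; mem=40
  op2 P0: load  L3 → E/I/I/I on L3; bus BusRd; mem=60
  op3 P2: load  L0 → I/I/E/I on L0; bus BusRd; mem=10
  op4 P1: store L0 := 53 → I/M/I/I on L0; bus BusRdX; mem=10
  op5 P3: store L0 := 84 → I/I/I/M on L0; bus BusRdX Flush; mem=53
  op6 P3: store L3 := 94 → I/I/I/M on L3; bus BusRdX; mem=60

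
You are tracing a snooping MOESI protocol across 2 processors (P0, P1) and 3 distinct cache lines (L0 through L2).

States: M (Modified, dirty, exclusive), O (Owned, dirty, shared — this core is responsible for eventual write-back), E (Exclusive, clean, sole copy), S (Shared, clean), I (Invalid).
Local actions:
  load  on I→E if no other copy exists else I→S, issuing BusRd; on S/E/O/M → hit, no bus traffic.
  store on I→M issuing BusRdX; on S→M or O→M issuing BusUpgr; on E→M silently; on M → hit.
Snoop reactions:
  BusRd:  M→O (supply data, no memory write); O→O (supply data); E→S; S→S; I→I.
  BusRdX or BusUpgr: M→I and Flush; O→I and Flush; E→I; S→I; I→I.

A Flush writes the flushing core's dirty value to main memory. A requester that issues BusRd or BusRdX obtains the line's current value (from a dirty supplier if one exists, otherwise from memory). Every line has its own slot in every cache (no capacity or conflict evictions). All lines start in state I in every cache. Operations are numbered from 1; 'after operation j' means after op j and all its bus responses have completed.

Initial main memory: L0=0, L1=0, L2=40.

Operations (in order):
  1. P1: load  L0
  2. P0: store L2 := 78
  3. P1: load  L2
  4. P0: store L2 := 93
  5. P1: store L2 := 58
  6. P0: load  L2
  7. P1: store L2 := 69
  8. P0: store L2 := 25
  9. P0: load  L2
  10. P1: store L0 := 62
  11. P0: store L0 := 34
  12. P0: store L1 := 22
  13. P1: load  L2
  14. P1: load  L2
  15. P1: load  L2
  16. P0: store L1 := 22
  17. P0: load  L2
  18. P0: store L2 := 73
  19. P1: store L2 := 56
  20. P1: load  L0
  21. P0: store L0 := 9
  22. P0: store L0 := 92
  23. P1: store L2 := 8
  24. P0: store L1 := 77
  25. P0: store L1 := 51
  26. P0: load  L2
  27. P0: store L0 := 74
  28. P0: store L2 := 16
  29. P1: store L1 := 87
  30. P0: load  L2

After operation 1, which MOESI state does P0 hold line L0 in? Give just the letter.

state = I

[1] P1: load  L0 | P0:I, P1:E(0) | bus: BusRd
[2] P0: store L2 := 78 | P0:M(78), P1:I | bus: BusRdX
[3] P1: load  L2 | P0:O(78), P1:S(78) | bus: BusRd
[4] P0: store L2 := 93 | P0:M(93), P1:I | bus: BusUpgr
[5] P1: store L2 := 58 | P0:I, P1:M(58) | bus: BusRdX,Flush
[6] P0: load  L2 | P0:S(58), P1:O(58) | bus: BusRd
[7] P1: store L2 := 69 | P0:I, P1:M(69) | bus: BusUpgr
[8] P0: store L2 := 25 | P0:M(25), P1:I | bus: BusRdX,Flush
[9] P0: load  L2 | P0:M(25), P1:I | bus: none
[10] P1: store L0 := 62 | P0:I, P1:M(62) | bus: none
[11] P0: store L0 := 34 | P0:M(34), P1:I | bus: BusRdX,Flush
[12] P0: store L1 := 22 | P0:M(22), P1:I | bus: BusRdX
[13] P1: load  L2 | P0:O(25), P1:S(25) | bus: BusRd
[14] P1: load  L2 | P0:O(25), P1:S(25) | bus: none
[15] P1: load  L2 | P0:O(25), P1:S(25) | bus: none
[16] P0: store L1 := 22 | P0:M(22), P1:I | bus: none
[17] P0: load  L2 | P0:O(25), P1:S(25) | bus: none
[18] P0: store L2 := 73 | P0:M(73), P1:I | bus: BusUpgr
[19] P1: store L2 := 56 | P0:I, P1:M(56) | bus: BusRdX,Flush
[20] P1: load  L0 | P0:O(34), P1:S(34) | bus: BusRd
[21] P0: store L0 := 9 | P0:M(9), P1:I | bus: BusUpgr
[22] P0: store L0 := 92 | P0:M(92), P1:I | bus: none
[23] P1: store L2 := 8 | P0:I, P1:M(8) | bus: none
[24] P0: store L1 := 77 | P0:M(77), P1:I | bus: none
[25] P0: store L1 := 51 | P0:M(51), P1:I | bus: none
[26] P0: load  L2 | P0:S(8), P1:O(8) | bus: BusRd
[27] P0: store L0 := 74 | P0:M(74), P1:I | bus: none
[28] P0: store L2 := 16 | P0:M(16), P1:I | bus: BusUpgr,Flush
[29] P1: store L1 := 87 | P0:I, P1:M(87) | bus: BusRdX,Flush
[30] P0: load  L2 | P0:M(16), P1:I | bus: none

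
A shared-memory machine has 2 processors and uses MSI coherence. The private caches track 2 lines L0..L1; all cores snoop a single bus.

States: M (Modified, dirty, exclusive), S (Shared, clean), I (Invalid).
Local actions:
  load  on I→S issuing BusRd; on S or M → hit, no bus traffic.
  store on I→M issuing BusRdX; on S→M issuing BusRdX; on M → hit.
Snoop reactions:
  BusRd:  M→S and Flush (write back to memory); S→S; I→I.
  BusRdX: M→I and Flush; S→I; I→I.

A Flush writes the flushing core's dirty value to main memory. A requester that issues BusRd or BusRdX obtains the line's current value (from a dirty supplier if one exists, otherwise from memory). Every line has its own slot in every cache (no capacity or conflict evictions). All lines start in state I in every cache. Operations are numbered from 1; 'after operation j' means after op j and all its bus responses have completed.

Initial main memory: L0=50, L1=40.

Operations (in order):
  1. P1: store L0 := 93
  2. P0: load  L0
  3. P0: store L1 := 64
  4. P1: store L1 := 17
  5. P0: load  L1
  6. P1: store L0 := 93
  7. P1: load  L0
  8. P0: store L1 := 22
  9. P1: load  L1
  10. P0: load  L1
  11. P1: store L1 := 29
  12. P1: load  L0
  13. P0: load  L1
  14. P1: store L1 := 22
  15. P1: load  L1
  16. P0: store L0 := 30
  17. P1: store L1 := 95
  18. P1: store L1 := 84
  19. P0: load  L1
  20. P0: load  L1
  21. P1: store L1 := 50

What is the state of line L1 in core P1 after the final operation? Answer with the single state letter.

step 1: P1: store L0 := 93  ⟶  IM  (L0)  txn=BusRdX  M[L0]=50
step 2: P0: load  L0  ⟶  SS  (L0)  txn=BusRd+Flush  M[L0]=93
step 3: P0: store L1 := 64  ⟶  MI  (L1)  txn=BusRdX  M[L1]=40
step 4: P1: store L1 := 17  ⟶  IM  (L1)  txn=BusRdX+Flush  M[L1]=64
step 5: P0: load  L1  ⟶  SS  (L1)  txn=BusRd+Flush  M[L1]=17
step 6: P1: store L0 := 93  ⟶  IM  (L0)  txn=BusRdX  M[L0]=93
step 7: P1: load  L0  ⟶  IM  (L0)  txn=∅  M[L0]=93
step 8: P0: store L1 := 22  ⟶  MI  (L1)  txn=BusRdX  M[L1]=17
step 9: P1: load  L1  ⟶  SS  (L1)  txn=BusRd+Flush  M[L1]=22
step 10: P0: load  L1  ⟶  SS  (L1)  txn=∅  M[L1]=22
step 11: P1: store L1 := 29  ⟶  IM  (L1)  txn=BusRdX  M[L1]=22
step 12: P1: load  L0  ⟶  IM  (L0)  txn=∅  M[L0]=93
step 13: P0: load  L1  ⟶  SS  (L1)  txn=BusRd+Flush  M[L1]=29
step 14: P1: store L1 := 22  ⟶  IM  (L1)  txn=BusRdX  M[L1]=29
step 15: P1: load  L1  ⟶  IM  (L1)  txn=∅  M[L1]=29
step 16: P0: store L0 := 30  ⟶  MI  (L0)  txn=BusRdX+Flush  M[L0]=93
step 17: P1: store L1 := 95  ⟶  IM  (L1)  txn=∅  M[L1]=29
step 18: P1: store L1 := 84  ⟶  IM  (L1)  txn=∅  M[L1]=29
step 19: P0: load  L1  ⟶  SS  (L1)  txn=BusRd+Flush  M[L1]=84
step 20: P0: load  L1  ⟶  SS  (L1)  txn=∅  M[L1]=84
step 21: P1: store L1 := 50  ⟶  IM  (L1)  txn=BusRdX  M[L1]=84

state = M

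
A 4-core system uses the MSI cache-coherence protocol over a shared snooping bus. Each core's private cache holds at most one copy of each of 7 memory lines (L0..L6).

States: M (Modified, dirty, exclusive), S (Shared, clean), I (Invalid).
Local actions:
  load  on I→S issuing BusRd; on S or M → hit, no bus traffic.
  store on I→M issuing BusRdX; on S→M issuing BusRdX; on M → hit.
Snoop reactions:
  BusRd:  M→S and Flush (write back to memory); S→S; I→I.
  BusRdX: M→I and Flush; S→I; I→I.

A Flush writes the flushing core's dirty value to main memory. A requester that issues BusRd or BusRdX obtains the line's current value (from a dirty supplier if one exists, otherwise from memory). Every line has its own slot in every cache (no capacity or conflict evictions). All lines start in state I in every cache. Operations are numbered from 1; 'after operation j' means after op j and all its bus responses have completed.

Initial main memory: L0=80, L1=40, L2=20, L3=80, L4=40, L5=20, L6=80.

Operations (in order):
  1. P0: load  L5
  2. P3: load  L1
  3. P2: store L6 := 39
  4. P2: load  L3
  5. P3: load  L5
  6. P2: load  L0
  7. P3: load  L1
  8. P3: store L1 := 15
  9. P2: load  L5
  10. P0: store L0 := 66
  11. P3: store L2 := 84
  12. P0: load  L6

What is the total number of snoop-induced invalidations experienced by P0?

  op1 P0: load  L5 → S/I/I/I on L5; bus BusRd; mem=20
  op2 P3: load  L1 → I/I/I/S on L1; bus BusRd; mem=40
  op3 P2: store L6 := 39 → I/I/M/I on L6; bus BusRdX; mem=80
  op4 P2: load  L3 → I/I/S/I on L3; bus BusRd; mem=80
  op5 P3: load  L5 → S/I/I/S on L5; bus BusRd; mem=20
  op6 P2: load  L0 → I/I/S/I on L0; bus BusRd; mem=80
  op7 P3: load  L1 → I/I/I/S on L1; bus (none); mem=40
  op8 P3: store L1 := 15 → I/I/I/M on L1; bus BusRdX; mem=40
  op9 P2: load  L5 → S/I/S/S on L5; bus BusRd; mem=20
  op10 P0: store L0 := 66 → M/I/I/I on L0; bus BusRdX; mem=80
  op11 P3: store L2 := 84 → I/I/I/M on L2; bus BusRdX; mem=20
  op12 P0: load  L6 → S/I/S/I on L6; bus BusRd Flush; mem=39

invalidations = 0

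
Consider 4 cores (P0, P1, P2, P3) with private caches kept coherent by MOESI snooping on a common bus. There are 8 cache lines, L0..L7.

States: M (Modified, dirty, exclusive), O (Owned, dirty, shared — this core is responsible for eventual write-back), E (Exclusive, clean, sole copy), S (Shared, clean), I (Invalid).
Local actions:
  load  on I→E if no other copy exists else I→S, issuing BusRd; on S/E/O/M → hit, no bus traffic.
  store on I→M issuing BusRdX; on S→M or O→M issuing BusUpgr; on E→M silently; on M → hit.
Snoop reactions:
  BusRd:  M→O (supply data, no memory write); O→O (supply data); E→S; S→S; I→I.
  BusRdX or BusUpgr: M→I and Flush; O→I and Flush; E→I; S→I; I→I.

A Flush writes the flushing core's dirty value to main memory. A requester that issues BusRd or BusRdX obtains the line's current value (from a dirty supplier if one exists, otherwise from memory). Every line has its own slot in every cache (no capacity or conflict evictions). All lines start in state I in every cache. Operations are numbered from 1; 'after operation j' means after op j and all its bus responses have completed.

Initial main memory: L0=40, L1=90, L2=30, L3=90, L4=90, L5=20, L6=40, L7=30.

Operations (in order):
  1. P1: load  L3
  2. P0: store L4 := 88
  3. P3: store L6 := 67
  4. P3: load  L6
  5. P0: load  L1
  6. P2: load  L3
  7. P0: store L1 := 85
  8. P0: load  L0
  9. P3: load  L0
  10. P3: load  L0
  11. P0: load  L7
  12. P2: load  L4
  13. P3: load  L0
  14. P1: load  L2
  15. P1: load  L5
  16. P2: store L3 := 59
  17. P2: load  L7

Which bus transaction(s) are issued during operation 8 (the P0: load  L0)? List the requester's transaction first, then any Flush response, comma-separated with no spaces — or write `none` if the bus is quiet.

bus = BusRd

  op1 P1: load  L3 → I/E/I/I on L3; bus BusRd; mem=90
  op2 P0: store L4 := 88 → M/I/I/I on L4; bus BusRdX; mem=90
  op3 P3: store L6 := 67 → I/I/I/M on L6; bus BusRdX; mem=40
  op4 P3: load  L6 → I/I/I/M on L6; bus (none); mem=40
  op5 P0: load  L1 → E/I/I/I on L1; bus BusRd; mem=90
  op6 P2: load  L3 → I/S/S/I on L3; bus BusRd; mem=90
  op7 P0: store L1 := 85 → M/I/I/I on L1; bus (none); mem=90
  op8 P0: load  L0 → E/I/I/I on L0; bus BusRd; mem=40
  op9 P3: load  L0 → S/I/I/S on L0; bus BusRd; mem=40
  op10 P3: load  L0 → S/I/I/S on L0; bus (none); mem=40
  op11 P0: load  L7 → E/I/I/I on L7; bus BusRd; mem=30
  op12 P2: load  L4 → O/I/S/I on L4; bus BusRd; mem=90
  op13 P3: load  L0 → S/I/I/S on L0; bus (none); mem=40
  op14 P1: load  L2 → I/E/I/I on L2; bus BusRd; mem=30
  op15 P1: load  L5 → I/E/I/I on L5; bus BusRd; mem=20
  op16 P2: store L3 := 59 → I/I/M/I on L3; bus BusUpgr; mem=90
  op17 P2: load  L7 → S/I/S/I on L7; bus BusRd; mem=30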